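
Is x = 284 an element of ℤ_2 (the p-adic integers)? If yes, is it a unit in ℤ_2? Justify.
x ∈ ℤ_2 but not a unit; v_2(x) = 2 > 0

ℤ_2 = {x ∈ ℚ_2 : v_2(x) ≥ 0} and ℤ_2^× = {x ∈ ℤ_2 : v_2(x) = 0}. Here v_2(284) = v_2(num) − v_2(den) = 2; compare against these criteria.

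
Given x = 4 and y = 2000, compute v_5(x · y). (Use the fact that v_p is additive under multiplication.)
v_5(8000) = 3

v_p(x) = 0 (factor: 4 = 5^0 · 4); v_p(y) = 3 (factor: 2000 = 5^3 · 16). Additivity: v_p(xy) = v_p(x) + v_p(y) = 0 + 3 = 3. (Direct check: xy = 8000 = 5^3 · (64).)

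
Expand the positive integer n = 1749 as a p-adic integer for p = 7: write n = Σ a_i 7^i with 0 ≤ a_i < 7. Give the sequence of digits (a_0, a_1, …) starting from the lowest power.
(a_0, a_1, …) = (6, 4, 0, 5)

Repeated division by 7 gives the digits low-to-high: 1749 = 6 + 4·7^1 + 5·7^3. Digit sequence: (6, 4, 0, 5).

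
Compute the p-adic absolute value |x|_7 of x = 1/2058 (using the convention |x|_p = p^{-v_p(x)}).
|1/2058|_7 = 343

Step 1 — compute v_7(x) by factoring powers of 7 out of the numerator and denominator: v_7(1/2058) = -3. Step 2 — apply |x|_p = p^{-v_p(x)} = 7^{3} = 343.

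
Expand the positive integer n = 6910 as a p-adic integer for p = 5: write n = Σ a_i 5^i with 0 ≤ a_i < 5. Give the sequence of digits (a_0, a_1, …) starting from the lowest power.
(a_0, a_1, …) = (0, 2, 1, 0, 1, 2)

Repeated division by 5 gives the digits low-to-high: 6910 = 2·5^1 + 1·5^2 + 1·5^4 + 2·5^5. Digit sequence: (0, 2, 1, 0, 1, 2).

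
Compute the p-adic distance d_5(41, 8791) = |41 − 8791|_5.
d_5(41, 8791) = 1/625

Step 1 — x − y = 41 − 8791 = -8750. Step 2 — v_5(-8750) = 4 (factor: -8750 = −(5^4 · 14); the sign does not affect v_p). Step 3 — |x − y|_5 = 5^{-4} = 1/625.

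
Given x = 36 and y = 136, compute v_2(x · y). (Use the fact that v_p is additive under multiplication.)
v_2(4896) = 5

v_p(x) = 2 (factor: 36 = 2^2 · 9); v_p(y) = 3 (factor: 136 = 2^3 · 17). Additivity: v_p(xy) = v_p(x) + v_p(y) = 2 + 3 = 5. (Direct check: xy = 4896 = 2^5 · (153).)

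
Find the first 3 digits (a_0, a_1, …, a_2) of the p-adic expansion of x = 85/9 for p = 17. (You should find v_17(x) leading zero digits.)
(a_0, …, a_2) = (0, 10, 7)

v_17(85/9) = 1, so a_0 = ... = a_0 = 0. Factor out: x = 17^1 · u with u = 5/9 a unit in ℤ_17. Expand u iteratively via a_{v+i} = u_i mod 17, u_{i+1} = (u_i − a_{v+i})/17:
  u_0 = 5/9;  a_1 = 10;  u_1 = (u_0 − 10)/17 = -5/9
  u_1 = -5/9;  a_2 = 7;  u_2 = (u_1 − 7)/17 = -4/9
Digits: (0, 10, 7).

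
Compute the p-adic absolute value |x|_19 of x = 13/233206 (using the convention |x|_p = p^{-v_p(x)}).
|13/233206|_19 = 6859

Step 1 — compute v_19(x) by factoring powers of 19 out of the numerator and denominator: v_19(13/233206) = -3. Step 2 — apply |x|_p = p^{-v_p(x)} = 19^{3} = 6859.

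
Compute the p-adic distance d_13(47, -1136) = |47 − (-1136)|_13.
d_13(47, -1136) = 1/169

Step 1 — x − y = 47 − (-1136) = 1183. Step 2 — v_13(1183) = 2 (factor: 1183 = (13^2 · 7); the sign does not affect v_p). Step 3 — |x − y|_13 = 13^{-2} = 1/169.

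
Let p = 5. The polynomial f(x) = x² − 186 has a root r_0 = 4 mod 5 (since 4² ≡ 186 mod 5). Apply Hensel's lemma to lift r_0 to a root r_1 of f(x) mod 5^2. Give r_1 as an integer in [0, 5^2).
r_1 = 19 (mod 25)

Hensel's recurrence: r_{i+1} = r_i − f(r_i)·(f′(r_i))^{-1} mod 5^{i+2}, with f′(x) = 2x. Iterate:
  r_0 = 4 (mod 5)
  r_1 = 19 (mod 25)
Final: r_1 = 19, and one checks f(r_1) ≡ 0 mod 5^2.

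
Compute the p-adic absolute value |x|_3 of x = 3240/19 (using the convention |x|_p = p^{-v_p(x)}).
|3240/19|_3 = 1/81

Step 1 — compute v_3(x) by factoring powers of 3 out of the numerator and denominator: v_3(3240/19) = 4. Step 2 — apply |x|_p = p^{-v_p(x)} = 3^{-4} = 1/81.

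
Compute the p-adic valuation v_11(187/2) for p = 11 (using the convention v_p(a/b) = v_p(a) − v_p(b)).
v_11(187/2) = 1

Factor powers of 11 from the numerator and denominator of the reduced fraction: 187 = 11^1 · 17 and 2 = 11^0 · 2. Apply v_p(a/b) = v_p(a) − v_p(b): v_11(187/2) = 1 − 0 = 1.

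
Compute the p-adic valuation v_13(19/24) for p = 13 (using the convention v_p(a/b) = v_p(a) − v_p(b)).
v_13(19/24) = 0

Factor powers of 13 from the numerator and denominator of the reduced fraction: 19 = 13^0 · 19 and 24 = 13^0 · 24. Apply v_p(a/b) = v_p(a) − v_p(b): v_13(19/24) = 0 − 0 = 0.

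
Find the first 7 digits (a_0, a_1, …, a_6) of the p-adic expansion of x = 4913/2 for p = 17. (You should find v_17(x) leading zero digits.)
(a_0, …, a_6) = (0, 0, 0, 9, 8, 8, 8)

v_17(4913/2) = 3, so a_0 = ... = a_2 = 0. Factor out: x = 17^3 · u with u = 1/2 a unit in ℤ_17. Expand u iteratively via a_{v+i} = u_i mod 17, u_{i+1} = (u_i − a_{v+i})/17:
  u_0 = 1/2;  a_3 = 9;  u_1 = (u_0 − 9)/17 = -1/2
  u_1 = -1/2;  a_4 = 8;  u_2 = (u_1 − 8)/17 = -1/2
  u_2 = -1/2;  a_5 = 8;  u_3 = (u_2 − 8)/17 = -1/2
  u_3 = -1/2;  a_6 = 8;  u_4 = (u_3 − 8)/17 = -1/2
Digits: (0, 0, 0, 9, 8, 8, 8).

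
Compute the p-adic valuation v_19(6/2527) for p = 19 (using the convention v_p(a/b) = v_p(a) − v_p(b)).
v_19(6/2527) = -2

Factor powers of 19 from the numerator and denominator of the reduced fraction: 6 = 19^0 · 6 and 2527 = 19^2 · 7. Apply v_p(a/b) = v_p(a) − v_p(b): v_19(6/2527) = 0 − 2 = -2.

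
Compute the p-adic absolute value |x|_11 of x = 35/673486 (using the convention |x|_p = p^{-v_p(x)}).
|35/673486|_11 = 14641

Step 1 — compute v_11(x) by factoring powers of 11 out of the numerator and denominator: v_11(35/673486) = -4. Step 2 — apply |x|_p = p^{-v_p(x)} = 11^{4} = 14641.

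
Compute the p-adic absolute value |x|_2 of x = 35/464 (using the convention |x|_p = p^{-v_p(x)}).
|35/464|_2 = 16

Step 1 — compute v_2(x) by factoring powers of 2 out of the numerator and denominator: v_2(35/464) = -4. Step 2 — apply |x|_p = p^{-v_p(x)} = 2^{4} = 16.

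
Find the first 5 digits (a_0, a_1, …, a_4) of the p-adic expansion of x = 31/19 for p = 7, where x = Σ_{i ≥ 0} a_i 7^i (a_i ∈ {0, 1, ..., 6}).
(a_0, …, a_4) = (2, 4, 2, 0, 4)

v_7(31/19) = 0 (numerator and denominator both coprime to 7), so x ∈ ℤ_7^×. Compute digits iteratively via a_i = x_i mod 7, x_{i+1} = (x_i − a_i)/7, with x_0 = x:
  x_0 = 31/19;  a_0 = 2;  x_1 = (x_0 − 2)/7 = -1/19
  x_1 = -1/19;  a_1 = 4;  x_2 = (x_1 − 4)/7 = -11/19
  x_2 = -11/19;  a_2 = 2;  x_3 = (x_2 − 2)/7 = -7/19
  x_3 = -7/19;  a_3 = 0;  x_4 = (x_3 − 0)/7 = -1/19
  x_4 = -1/19;  a_4 = 4;  x_5 = (x_4 − 4)/7 = -11/19
Digits: (2, 4, 2, 0, 4).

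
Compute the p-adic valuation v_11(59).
v_11(59) = 0

v_11(n) is the largest exponent k such that 11^k divides n. Factor out: 59 = 11^0 · 59. (Sign doesn't affect v_p.) So v_11(59) = 0.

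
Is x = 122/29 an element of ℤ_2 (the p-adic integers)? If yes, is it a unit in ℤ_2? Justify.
x ∈ ℤ_2 but not a unit; v_2(x) = 1 > 0

ℤ_2 = {x ∈ ℚ_2 : v_2(x) ≥ 0} and ℤ_2^× = {x ∈ ℤ_2 : v_2(x) = 0}. Here v_2(122/29) = v_2(num) − v_2(den) = 1; compare against these criteria.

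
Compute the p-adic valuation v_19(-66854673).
v_19(-66854673) = 5

v_19(n) is the largest exponent k such that 19^k divides n. Factor out: -66854673 = -19^5 · 27. (Sign doesn't affect v_p.) So v_19(-66854673) = 5.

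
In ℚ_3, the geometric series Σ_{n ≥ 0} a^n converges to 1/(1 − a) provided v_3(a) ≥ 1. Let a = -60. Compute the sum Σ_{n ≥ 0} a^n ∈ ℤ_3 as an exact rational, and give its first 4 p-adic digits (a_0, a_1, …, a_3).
Σ a^n = 1/(1 − a) = 1/61;  first 4 digits = (1, 1, 0, 0)

v_3(a) = 1 ≥ 1, so the series converges in ℤ_3 to 1/(1 − a) = 1/(1 − (-60)) = 1/61. Expand this rational in ℤ_3: compute digits iteratively via d_i = x_i mod 3, x_{i+1} = (x_i − d_i)/3. The first 4 digits are (1, 1, 0, 0).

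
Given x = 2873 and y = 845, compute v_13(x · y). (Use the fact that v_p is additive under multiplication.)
v_13(2427685) = 4

v_p(x) = 2 (factor: 2873 = 13^2 · 17); v_p(y) = 2 (factor: 845 = 13^2 · 5). Additivity: v_p(xy) = v_p(x) + v_p(y) = 2 + 2 = 4. (Direct check: xy = 2427685 = 13^4 · (85).)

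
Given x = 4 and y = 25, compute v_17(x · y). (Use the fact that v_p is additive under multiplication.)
v_17(100) = 0

v_p(x) = 0 (factor: 4 = 17^0 · 4); v_p(y) = 0 (factor: 25 = 17^0 · 25). Additivity: v_p(xy) = v_p(x) + v_p(y) = 0 + 0 = 0. (Direct check: xy = 100 = 17^0 · (100).)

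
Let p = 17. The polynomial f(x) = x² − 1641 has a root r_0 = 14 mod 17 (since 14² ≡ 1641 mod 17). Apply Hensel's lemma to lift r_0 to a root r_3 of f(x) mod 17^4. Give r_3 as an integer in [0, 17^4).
r_3 = 44809 (mod 83521)

Hensel's recurrence: r_{i+1} = r_i − f(r_i)·(f′(r_i))^{-1} mod 17^{i+2}, with f′(x) = 2x. Iterate:
  r_0 = 14 (mod 17)
  r_1 = 14 (mod 289)
  r_2 = 592 (mod 4913)
  r_3 = 44809 (mod 83521)
Final: r_3 = 44809, and one checks f(r_3) ≡ 0 mod 17^4.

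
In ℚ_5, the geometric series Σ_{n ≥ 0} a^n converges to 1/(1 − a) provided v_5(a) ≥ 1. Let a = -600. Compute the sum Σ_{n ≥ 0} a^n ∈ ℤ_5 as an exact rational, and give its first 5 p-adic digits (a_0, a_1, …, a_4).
Σ a^n = 1/(1 − a) = 1/601;  first 5 digits = (1, 0, 1, 0, 0)

v_5(a) = 2 ≥ 1, so the series converges in ℤ_5 to 1/(1 − a) = 1/(1 − (-600)) = 1/601. Expand this rational in ℤ_5: compute digits iteratively via d_i = x_i mod 5, x_{i+1} = (x_i − d_i)/5. The first 5 digits are (1, 0, 1, 0, 0).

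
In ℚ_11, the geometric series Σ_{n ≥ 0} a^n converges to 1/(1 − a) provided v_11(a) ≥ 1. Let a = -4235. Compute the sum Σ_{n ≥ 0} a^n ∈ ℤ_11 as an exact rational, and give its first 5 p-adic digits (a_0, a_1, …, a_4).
Σ a^n = 1/(1 − a) = 1/4236;  first 5 digits = (1, 0, 9, 7, 3)

v_11(a) = 2 ≥ 1, so the series converges in ℤ_11 to 1/(1 − a) = 1/(1 − (-4235)) = 1/4236. Expand this rational in ℤ_11: compute digits iteratively via d_i = x_i mod 11, x_{i+1} = (x_i − d_i)/11. The first 5 digits are (1, 0, 9, 7, 3).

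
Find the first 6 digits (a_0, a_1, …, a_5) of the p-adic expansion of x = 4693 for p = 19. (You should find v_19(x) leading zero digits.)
(a_0, …, a_5) = (0, 0, 13, 0, 0, 0)

v_19(4693) = 2, so a_0 = ... = a_1 = 0. Factor out: x = 19^2 · u with u = 13 a unit in ℤ_19. Expand u iteratively via a_{v+i} = u_i mod 19, u_{i+1} = (u_i − a_{v+i})/19:
  u_0 = 13;  a_2 = 13;  u_1 = (u_0 − 13)/19 = 0
  u_1 = 0;  a_3 = 0;  u_2 = (u_1 − 0)/19 = 0
  u_2 = 0;  a_4 = 0;  u_3 = (u_2 − 0)/19 = 0
  u_3 = 0;  a_5 = 0;  u_4 = (u_3 − 0)/19 = 0
Digits: (0, 0, 13, 0, 0, 0).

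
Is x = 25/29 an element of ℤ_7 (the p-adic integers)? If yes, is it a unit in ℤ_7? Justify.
x ∈ ℤ_7^× (unit); v_7(x) = 0

ℤ_7 = {x ∈ ℚ_7 : v_7(x) ≥ 0} and ℤ_7^× = {x ∈ ℤ_7 : v_7(x) = 0}. Here v_7(25/29) = v_7(num) − v_7(den) = 0; compare against these criteria.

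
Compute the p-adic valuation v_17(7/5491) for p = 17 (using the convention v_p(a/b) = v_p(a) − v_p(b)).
v_17(7/5491) = -2

Factor powers of 17 from the numerator and denominator of the reduced fraction: 7 = 17^0 · 7 and 5491 = 17^2 · 19. Apply v_p(a/b) = v_p(a) − v_p(b): v_17(7/5491) = 0 − 2 = -2.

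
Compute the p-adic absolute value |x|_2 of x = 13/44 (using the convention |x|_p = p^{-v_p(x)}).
|13/44|_2 = 4

Step 1 — compute v_2(x) by factoring powers of 2 out of the numerator and denominator: v_2(13/44) = -2. Step 2 — apply |x|_p = p^{-v_p(x)} = 2^{2} = 4.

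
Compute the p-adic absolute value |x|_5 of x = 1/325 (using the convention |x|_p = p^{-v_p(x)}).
|1/325|_5 = 25

Step 1 — compute v_5(x) by factoring powers of 5 out of the numerator and denominator: v_5(1/325) = -2. Step 2 — apply |x|_p = p^{-v_p(x)} = 5^{2} = 25.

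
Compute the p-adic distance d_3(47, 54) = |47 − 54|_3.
d_3(47, 54) = 1

Step 1 — x − y = 47 − 54 = -7. Step 2 — v_3(-7) = 0 (factor: -7 = −(3^0 · 7); the sign does not affect v_p). Step 3 — |x − y|_3 = 3^{0} = 1.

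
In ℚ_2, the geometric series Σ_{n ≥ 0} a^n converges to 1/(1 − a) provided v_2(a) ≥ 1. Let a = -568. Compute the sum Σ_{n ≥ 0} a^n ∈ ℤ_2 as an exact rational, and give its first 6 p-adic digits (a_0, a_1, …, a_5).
Σ a^n = 1/(1 − a) = 1/569;  first 6 digits = (1, 0, 0, 1, 0, 0)

v_2(a) = 3 ≥ 1, so the series converges in ℤ_2 to 1/(1 − a) = 1/(1 − (-568)) = 1/569. Expand this rational in ℤ_2: compute digits iteratively via d_i = x_i mod 2, x_{i+1} = (x_i − d_i)/2. The first 6 digits are (1, 0, 0, 1, 0, 0).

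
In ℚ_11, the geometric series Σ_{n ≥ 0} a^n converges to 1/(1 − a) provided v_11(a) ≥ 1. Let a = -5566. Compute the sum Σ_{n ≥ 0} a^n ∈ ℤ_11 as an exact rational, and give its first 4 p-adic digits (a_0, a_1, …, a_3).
Σ a^n = 1/(1 − a) = 1/5567;  first 4 digits = (1, 0, 9, 6)

v_11(a) = 2 ≥ 1, so the series converges in ℤ_11 to 1/(1 − a) = 1/(1 − (-5566)) = 1/5567. Expand this rational in ℤ_11: compute digits iteratively via d_i = x_i mod 11, x_{i+1} = (x_i − d_i)/11. The first 4 digits are (1, 0, 9, 6).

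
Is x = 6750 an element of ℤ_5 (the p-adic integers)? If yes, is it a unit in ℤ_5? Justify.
x ∈ ℤ_5 but not a unit; v_5(x) = 3 > 0

ℤ_5 = {x ∈ ℚ_5 : v_5(x) ≥ 0} and ℤ_5^× = {x ∈ ℤ_5 : v_5(x) = 0}. Here v_5(6750) = v_5(num) − v_5(den) = 3; compare against these criteria.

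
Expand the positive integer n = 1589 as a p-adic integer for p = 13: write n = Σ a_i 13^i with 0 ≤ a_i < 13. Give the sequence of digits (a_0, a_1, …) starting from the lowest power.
(a_0, a_1, …) = (3, 5, 9)

Repeated division by 13 gives the digits low-to-high: 1589 = 3 + 5·13^1 + 9·13^2. Digit sequence: (3, 5, 9).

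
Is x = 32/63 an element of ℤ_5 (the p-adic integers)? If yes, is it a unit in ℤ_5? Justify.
x ∈ ℤ_5^× (unit); v_5(x) = 0

ℤ_5 = {x ∈ ℚ_5 : v_5(x) ≥ 0} and ℤ_5^× = {x ∈ ℤ_5 : v_5(x) = 0}. Here v_5(32/63) = v_5(num) − v_5(den) = 0; compare against these criteria.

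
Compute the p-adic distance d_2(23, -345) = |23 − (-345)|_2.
d_2(23, -345) = 1/16

Step 1 — x − y = 23 − (-345) = 368. Step 2 — v_2(368) = 4 (factor: 368 = (2^4 · 23); the sign does not affect v_p). Step 3 — |x − y|_2 = 2^{-4} = 1/16.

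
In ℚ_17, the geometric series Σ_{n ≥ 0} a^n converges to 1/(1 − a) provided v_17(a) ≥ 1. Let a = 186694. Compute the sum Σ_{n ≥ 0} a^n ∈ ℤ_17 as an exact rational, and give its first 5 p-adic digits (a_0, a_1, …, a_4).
Σ a^n = 1/(1 − a) = -1/186693;  first 5 digits = (1, 0, 0, 4, 2)

v_17(a) = 3 ≥ 1, so the series converges in ℤ_17 to 1/(1 − a) = 1/(1 − 186694) = -1/186693. Expand this rational in ℤ_17: compute digits iteratively via d_i = x_i mod 17, x_{i+1} = (x_i − d_i)/17. The first 5 digits are (1, 0, 0, 4, 2).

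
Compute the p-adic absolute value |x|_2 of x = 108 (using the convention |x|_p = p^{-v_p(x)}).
|108|_2 = 1/4

Step 1 — compute v_2(x) by factoring powers of 2 out of the numerator and denominator: v_2(108) = 2. Step 2 — apply |x|_p = p^{-v_p(x)} = 2^{-2} = 1/4.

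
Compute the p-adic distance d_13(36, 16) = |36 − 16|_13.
d_13(36, 16) = 1

Step 1 — x − y = 36 − 16 = 20. Step 2 — v_13(20) = 0 (factor: 20 = (13^0 · 20); the sign does not affect v_p). Step 3 — |x − y|_13 = 13^{0} = 1.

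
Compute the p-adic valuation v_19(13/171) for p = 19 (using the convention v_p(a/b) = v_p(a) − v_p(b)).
v_19(13/171) = -1

Factor powers of 19 from the numerator and denominator of the reduced fraction: 13 = 19^0 · 13 and 171 = 19^1 · 9. Apply v_p(a/b) = v_p(a) − v_p(b): v_19(13/171) = 0 − 1 = -1.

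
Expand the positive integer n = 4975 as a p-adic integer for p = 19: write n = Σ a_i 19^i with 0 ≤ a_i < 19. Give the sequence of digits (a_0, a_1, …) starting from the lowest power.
(a_0, a_1, …) = (16, 14, 13)

Repeated division by 19 gives the digits low-to-high: 4975 = 16 + 14·19^1 + 13·19^2. Digit sequence: (16, 14, 13).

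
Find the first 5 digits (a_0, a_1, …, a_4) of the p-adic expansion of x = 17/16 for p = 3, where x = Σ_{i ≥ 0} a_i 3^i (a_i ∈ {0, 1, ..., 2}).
(a_0, …, a_4) = (2, 1, 2, 2, 0)

v_3(17/16) = 0 (numerator and denominator both coprime to 3), so x ∈ ℤ_3^×. Compute digits iteratively via a_i = x_i mod 3, x_{i+1} = (x_i − a_i)/3, with x_0 = x:
  x_0 = 17/16;  a_0 = 2;  x_1 = (x_0 − 2)/3 = -5/16
  x_1 = -5/16;  a_1 = 1;  x_2 = (x_1 − 1)/3 = -7/16
  x_2 = -7/16;  a_2 = 2;  x_3 = (x_2 − 2)/3 = -13/16
  x_3 = -13/16;  a_3 = 2;  x_4 = (x_3 − 2)/3 = -15/16
  x_4 = -15/16;  a_4 = 0;  x_5 = (x_4 − 0)/3 = -5/16
Digits: (2, 1, 2, 2, 0).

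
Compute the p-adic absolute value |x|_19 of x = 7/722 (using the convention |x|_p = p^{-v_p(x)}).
|7/722|_19 = 361

Step 1 — compute v_19(x) by factoring powers of 19 out of the numerator and denominator: v_19(7/722) = -2. Step 2 — apply |x|_p = p^{-v_p(x)} = 19^{2} = 361.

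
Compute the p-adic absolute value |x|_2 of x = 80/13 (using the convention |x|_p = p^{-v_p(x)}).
|80/13|_2 = 1/16

Step 1 — compute v_2(x) by factoring powers of 2 out of the numerator and denominator: v_2(80/13) = 4. Step 2 — apply |x|_p = p^{-v_p(x)} = 2^{-4} = 1/16.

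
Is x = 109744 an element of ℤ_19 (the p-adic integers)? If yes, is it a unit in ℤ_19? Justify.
x ∈ ℤ_19 but not a unit; v_19(x) = 3 > 0

ℤ_19 = {x ∈ ℚ_19 : v_19(x) ≥ 0} and ℤ_19^× = {x ∈ ℤ_19 : v_19(x) = 0}. Here v_19(109744) = v_19(num) − v_19(den) = 3; compare against these criteria.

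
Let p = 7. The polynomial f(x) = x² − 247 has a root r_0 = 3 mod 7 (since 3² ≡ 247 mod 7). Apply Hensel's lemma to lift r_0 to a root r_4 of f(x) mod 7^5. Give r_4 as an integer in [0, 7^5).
r_4 = 3979 (mod 16807)

Hensel's recurrence: r_{i+1} = r_i − f(r_i)·(f′(r_i))^{-1} mod 7^{i+2}, with f′(x) = 2x. Iterate:
  r_0 = 3 (mod 7)
  r_1 = 10 (mod 49)
  r_2 = 206 (mod 343)
  r_3 = 1578 (mod 2401)
  r_4 = 3979 (mod 16807)
Final: r_4 = 3979, and one checks f(r_4) ≡ 0 mod 7^5.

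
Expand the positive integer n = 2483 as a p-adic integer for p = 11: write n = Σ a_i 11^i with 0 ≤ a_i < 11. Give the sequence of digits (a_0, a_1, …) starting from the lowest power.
(a_0, a_1, …) = (8, 5, 9, 1)

Repeated division by 11 gives the digits low-to-high: 2483 = 8 + 5·11^1 + 9·11^2 + 1·11^3. Digit sequence: (8, 5, 9, 1).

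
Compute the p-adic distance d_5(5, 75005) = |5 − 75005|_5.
d_5(5, 75005) = 1/3125

Step 1 — x − y = 5 − 75005 = -75000. Step 2 — v_5(-75000) = 5 (factor: -75000 = −(5^5 · 24); the sign does not affect v_p). Step 3 — |x − y|_5 = 5^{-5} = 1/3125.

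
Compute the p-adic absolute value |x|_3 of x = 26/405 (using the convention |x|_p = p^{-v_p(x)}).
|26/405|_3 = 81

Step 1 — compute v_3(x) by factoring powers of 3 out of the numerator and denominator: v_3(26/405) = -4. Step 2 — apply |x|_p = p^{-v_p(x)} = 3^{4} = 81.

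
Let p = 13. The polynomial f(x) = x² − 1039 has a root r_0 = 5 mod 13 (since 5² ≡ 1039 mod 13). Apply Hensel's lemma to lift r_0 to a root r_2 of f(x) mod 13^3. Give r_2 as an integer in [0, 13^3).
r_2 = 1864 (mod 2197)

Hensel's recurrence: r_{i+1} = r_i − f(r_i)·(f′(r_i))^{-1} mod 13^{i+2}, with f′(x) = 2x. Iterate:
  r_0 = 5 (mod 13)
  r_1 = 5 (mod 169)
  r_2 = 1864 (mod 2197)
Final: r_2 = 1864, and one checks f(r_2) ≡ 0 mod 13^3.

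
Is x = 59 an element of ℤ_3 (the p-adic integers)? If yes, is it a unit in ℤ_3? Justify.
x ∈ ℤ_3^× (unit); v_3(x) = 0

ℤ_3 = {x ∈ ℚ_3 : v_3(x) ≥ 0} and ℤ_3^× = {x ∈ ℤ_3 : v_3(x) = 0}. Here v_3(59) = v_3(num) − v_3(den) = 0; compare against these criteria.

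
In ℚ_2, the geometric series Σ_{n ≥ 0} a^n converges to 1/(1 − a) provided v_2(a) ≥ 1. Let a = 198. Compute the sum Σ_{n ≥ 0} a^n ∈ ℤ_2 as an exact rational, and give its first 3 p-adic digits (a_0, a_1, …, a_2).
Σ a^n = 1/(1 − a) = -1/197;  first 3 digits = (1, 1, 0)

v_2(a) = 1 ≥ 1, so the series converges in ℤ_2 to 1/(1 − a) = 1/(1 − 198) = -1/197. Expand this rational in ℤ_2: compute digits iteratively via d_i = x_i mod 2, x_{i+1} = (x_i − d_i)/2. The first 3 digits are (1, 1, 0).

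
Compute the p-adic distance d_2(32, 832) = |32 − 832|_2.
d_2(32, 832) = 1/32

Step 1 — x − y = 32 − 832 = -800. Step 2 — v_2(-800) = 5 (factor: -800 = −(2^5 · 25); the sign does not affect v_p). Step 3 — |x − y|_2 = 2^{-5} = 1/32.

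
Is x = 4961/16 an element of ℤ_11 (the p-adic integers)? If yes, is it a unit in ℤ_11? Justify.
x ∈ ℤ_11 but not a unit; v_11(x) = 2 > 0

ℤ_11 = {x ∈ ℚ_11 : v_11(x) ≥ 0} and ℤ_11^× = {x ∈ ℤ_11 : v_11(x) = 0}. Here v_11(4961/16) = v_11(num) − v_11(den) = 2; compare against these criteria.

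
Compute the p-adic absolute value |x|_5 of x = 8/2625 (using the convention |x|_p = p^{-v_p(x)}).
|8/2625|_5 = 125

Step 1 — compute v_5(x) by factoring powers of 5 out of the numerator and denominator: v_5(8/2625) = -3. Step 2 — apply |x|_p = p^{-v_p(x)} = 5^{3} = 125.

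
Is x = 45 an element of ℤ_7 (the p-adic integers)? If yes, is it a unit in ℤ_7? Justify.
x ∈ ℤ_7^× (unit); v_7(x) = 0

ℤ_7 = {x ∈ ℚ_7 : v_7(x) ≥ 0} and ℤ_7^× = {x ∈ ℤ_7 : v_7(x) = 0}. Here v_7(45) = v_7(num) − v_7(den) = 0; compare against these criteria.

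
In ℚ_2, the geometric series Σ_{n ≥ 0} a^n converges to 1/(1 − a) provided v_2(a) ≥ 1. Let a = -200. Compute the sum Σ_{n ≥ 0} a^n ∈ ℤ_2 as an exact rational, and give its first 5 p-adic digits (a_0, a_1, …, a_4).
Σ a^n = 1/(1 − a) = 1/201;  first 5 digits = (1, 0, 0, 1, 1)

v_2(a) = 3 ≥ 1, so the series converges in ℤ_2 to 1/(1 − a) = 1/(1 − (-200)) = 1/201. Expand this rational in ℤ_2: compute digits iteratively via d_i = x_i mod 2, x_{i+1} = (x_i − d_i)/2. The first 5 digits are (1, 0, 0, 1, 1).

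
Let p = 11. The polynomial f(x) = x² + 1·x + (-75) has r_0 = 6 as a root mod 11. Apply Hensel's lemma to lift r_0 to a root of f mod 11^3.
r_2 = 1293 (mod 1331)

Hensel: r_{i+1} = r_i − f(r_i)·(f′(r_i))^{-1} mod 11^{i+2}, f′(x) = 2x + 1. Iterate:
  r_0 = 6 (mod 11)
  r_1 = 83 (mod 121)
  r_2 = 1293 (mod 1331)
Final: r = 1293 satisfies f(r) ≡ 0 mod 11^3.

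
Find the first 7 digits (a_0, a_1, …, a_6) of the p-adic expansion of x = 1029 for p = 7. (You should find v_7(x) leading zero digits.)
(a_0, …, a_6) = (0, 0, 0, 3, 0, 0, 0)

v_7(1029) = 3, so a_0 = ... = a_2 = 0. Factor out: x = 7^3 · u with u = 3 a unit in ℤ_7. Expand u iteratively via a_{v+i} = u_i mod 7, u_{i+1} = (u_i − a_{v+i})/7:
  u_0 = 3;  a_3 = 3;  u_1 = (u_0 − 3)/7 = 0
  u_1 = 0;  a_4 = 0;  u_2 = (u_1 − 0)/7 = 0
  u_2 = 0;  a_5 = 0;  u_3 = (u_2 − 0)/7 = 0
  u_3 = 0;  a_6 = 0;  u_4 = (u_3 − 0)/7 = 0
Digits: (0, 0, 0, 3, 0, 0, 0).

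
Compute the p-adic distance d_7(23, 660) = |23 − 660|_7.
d_7(23, 660) = 1/49

Step 1 — x − y = 23 − 660 = -637. Step 2 — v_7(-637) = 2 (factor: -637 = −(7^2 · 13); the sign does not affect v_p). Step 3 — |x − y|_7 = 7^{-2} = 1/49.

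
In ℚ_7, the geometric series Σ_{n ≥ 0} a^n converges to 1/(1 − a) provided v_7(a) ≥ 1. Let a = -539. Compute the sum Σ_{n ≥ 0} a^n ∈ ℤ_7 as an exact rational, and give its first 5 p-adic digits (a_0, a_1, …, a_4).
Σ a^n = 1/(1 − a) = 1/540;  first 5 digits = (1, 0, 3, 5, 1)

v_7(a) = 2 ≥ 1, so the series converges in ℤ_7 to 1/(1 − a) = 1/(1 − (-539)) = 1/540. Expand this rational in ℤ_7: compute digits iteratively via d_i = x_i mod 7, x_{i+1} = (x_i − d_i)/7. The first 5 digits are (1, 0, 3, 5, 1).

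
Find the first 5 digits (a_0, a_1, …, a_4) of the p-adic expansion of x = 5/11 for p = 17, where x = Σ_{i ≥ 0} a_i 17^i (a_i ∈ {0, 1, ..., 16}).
(a_0, …, a_4) = (2, 3, 6, 12, 7)

v_17(5/11) = 0 (numerator and denominator both coprime to 17), so x ∈ ℤ_17^×. Compute digits iteratively via a_i = x_i mod 17, x_{i+1} = (x_i − a_i)/17, with x_0 = x:
  x_0 = 5/11;  a_0 = 2;  x_1 = (x_0 − 2)/17 = -1/11
  x_1 = -1/11;  a_1 = 3;  x_2 = (x_1 − 3)/17 = -2/11
  x_2 = -2/11;  a_2 = 6;  x_3 = (x_2 − 6)/17 = -4/11
  x_3 = -4/11;  a_3 = 12;  x_4 = (x_3 − 12)/17 = -8/11
  x_4 = -8/11;  a_4 = 7;  x_5 = (x_4 − 7)/17 = -5/11
Digits: (2, 3, 6, 12, 7).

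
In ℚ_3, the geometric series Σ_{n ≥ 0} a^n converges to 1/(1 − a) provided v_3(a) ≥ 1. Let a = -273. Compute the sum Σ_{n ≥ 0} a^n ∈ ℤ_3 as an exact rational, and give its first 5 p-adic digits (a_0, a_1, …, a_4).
Σ a^n = 1/(1 − a) = 1/274;  first 5 digits = (1, 2, 0, 1, 2)

v_3(a) = 1 ≥ 1, so the series converges in ℤ_3 to 1/(1 − a) = 1/(1 − (-273)) = 1/274. Expand this rational in ℤ_3: compute digits iteratively via d_i = x_i mod 3, x_{i+1} = (x_i − d_i)/3. The first 5 digits are (1, 2, 0, 1, 2).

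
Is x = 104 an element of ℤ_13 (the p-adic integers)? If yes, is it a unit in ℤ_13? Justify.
x ∈ ℤ_13 but not a unit; v_13(x) = 1 > 0

ℤ_13 = {x ∈ ℚ_13 : v_13(x) ≥ 0} and ℤ_13^× = {x ∈ ℤ_13 : v_13(x) = 0}. Here v_13(104) = v_13(num) − v_13(den) = 1; compare against these criteria.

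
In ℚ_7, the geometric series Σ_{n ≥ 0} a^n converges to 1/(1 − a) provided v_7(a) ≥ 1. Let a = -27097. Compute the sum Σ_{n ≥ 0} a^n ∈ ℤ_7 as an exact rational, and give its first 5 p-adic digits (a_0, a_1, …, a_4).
Σ a^n = 1/(1 − a) = 1/27098;  first 5 digits = (1, 0, 0, 5, 2)

v_7(a) = 3 ≥ 1, so the series converges in ℤ_7 to 1/(1 − a) = 1/(1 − (-27097)) = 1/27098. Expand this rational in ℤ_7: compute digits iteratively via d_i = x_i mod 7, x_{i+1} = (x_i − d_i)/7. The first 5 digits are (1, 0, 0, 5, 2).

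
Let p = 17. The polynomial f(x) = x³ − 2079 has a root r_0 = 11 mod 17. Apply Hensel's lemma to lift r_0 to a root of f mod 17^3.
r_2 = 1677 (mod 4913)

Hensel: r_{i+1} = r_i − f(r_i)/f′(r_i) mod 17^{i+2}, where f′(x) = 3x². Iterate:
  r_0 = 11 (mod 17)
  r_1 = 232 (mod 289)
  r_2 = 1677 (mod 4913)
Final: r = 1677 with f(r) ≡ 0 mod 17^3.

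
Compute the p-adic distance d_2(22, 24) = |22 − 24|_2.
d_2(22, 24) = 1/2

Step 1 — x − y = 22 − 24 = -2. Step 2 — v_2(-2) = 1 (factor: -2 = −(2^1 · 1); the sign does not affect v_p). Step 3 — |x − y|_2 = 2^{-1} = 1/2.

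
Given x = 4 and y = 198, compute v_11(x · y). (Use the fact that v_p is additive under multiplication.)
v_11(792) = 1

v_p(x) = 0 (factor: 4 = 11^0 · 4); v_p(y) = 1 (factor: 198 = 11^1 · 18). Additivity: v_p(xy) = v_p(x) + v_p(y) = 0 + 1 = 1. (Direct check: xy = 792 = 11^1 · (72).)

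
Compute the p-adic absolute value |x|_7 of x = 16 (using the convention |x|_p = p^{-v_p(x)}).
|16|_7 = 1

Step 1 — compute v_7(x) by factoring powers of 7 out of the numerator and denominator: v_7(16) = 0. Step 2 — apply |x|_p = p^{-v_p(x)} = 7^{0} = 1.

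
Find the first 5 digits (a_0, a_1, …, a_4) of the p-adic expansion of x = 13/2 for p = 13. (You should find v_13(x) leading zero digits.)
(a_0, …, a_4) = (0, 7, 6, 6, 6)

v_13(13/2) = 1, so a_0 = ... = a_0 = 0. Factor out: x = 13^1 · u with u = 1/2 a unit in ℤ_13. Expand u iteratively via a_{v+i} = u_i mod 13, u_{i+1} = (u_i − a_{v+i})/13:
  u_0 = 1/2;  a_1 = 7;  u_1 = (u_0 − 7)/13 = -1/2
  u_1 = -1/2;  a_2 = 6;  u_2 = (u_1 − 6)/13 = -1/2
  u_2 = -1/2;  a_3 = 6;  u_3 = (u_2 − 6)/13 = -1/2
  u_3 = -1/2;  a_4 = 6;  u_4 = (u_3 − 6)/13 = -1/2
Digits: (0, 7, 6, 6, 6).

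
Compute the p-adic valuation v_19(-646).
v_19(-646) = 1

v_19(n) is the largest exponent k such that 19^k divides n. Factor out: -646 = -19^1 · 34. (Sign doesn't affect v_p.) So v_19(-646) = 1.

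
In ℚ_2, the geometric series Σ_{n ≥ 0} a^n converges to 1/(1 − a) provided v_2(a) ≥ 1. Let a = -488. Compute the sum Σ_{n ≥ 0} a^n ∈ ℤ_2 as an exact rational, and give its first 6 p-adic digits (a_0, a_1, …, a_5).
Σ a^n = 1/(1 − a) = 1/489;  first 6 digits = (1, 0, 0, 1, 1, 0)

v_2(a) = 3 ≥ 1, so the series converges in ℤ_2 to 1/(1 − a) = 1/(1 − (-488)) = 1/489. Expand this rational in ℤ_2: compute digits iteratively via d_i = x_i mod 2, x_{i+1} = (x_i − d_i)/2. The first 6 digits are (1, 0, 0, 1, 1, 0).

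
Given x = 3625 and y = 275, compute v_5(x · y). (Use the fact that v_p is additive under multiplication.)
v_5(996875) = 5

v_p(x) = 3 (factor: 3625 = 5^3 · 29); v_p(y) = 2 (factor: 275 = 5^2 · 11). Additivity: v_p(xy) = v_p(x) + v_p(y) = 3 + 2 = 5. (Direct check: xy = 996875 = 5^5 · (319).)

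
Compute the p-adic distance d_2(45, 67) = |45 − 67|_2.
d_2(45, 67) = 1/2

Step 1 — x − y = 45 − 67 = -22. Step 2 — v_2(-22) = 1 (factor: -22 = −(2^1 · 11); the sign does not affect v_p). Step 3 — |x − y|_2 = 2^{-1} = 1/2.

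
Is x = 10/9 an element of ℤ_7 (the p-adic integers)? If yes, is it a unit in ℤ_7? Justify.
x ∈ ℤ_7^× (unit); v_7(x) = 0

ℤ_7 = {x ∈ ℚ_7 : v_7(x) ≥ 0} and ℤ_7^× = {x ∈ ℤ_7 : v_7(x) = 0}. Here v_7(10/9) = v_7(num) − v_7(den) = 0; compare against these criteria.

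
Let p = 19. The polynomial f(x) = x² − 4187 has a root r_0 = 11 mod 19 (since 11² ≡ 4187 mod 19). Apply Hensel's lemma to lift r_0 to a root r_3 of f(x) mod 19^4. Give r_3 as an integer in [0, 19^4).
r_3 = 86442 (mod 130321)

Hensel's recurrence: r_{i+1} = r_i − f(r_i)·(f′(r_i))^{-1} mod 19^{i+2}, with f′(x) = 2x. Iterate:
  r_0 = 11 (mod 19)
  r_1 = 163 (mod 361)
  r_2 = 4134 (mod 6859)
  r_3 = 86442 (mod 130321)
Final: r_3 = 86442, and one checks f(r_3) ≡ 0 mod 19^4.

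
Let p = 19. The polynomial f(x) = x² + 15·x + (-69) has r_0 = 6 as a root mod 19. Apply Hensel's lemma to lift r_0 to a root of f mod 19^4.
r_3 = 17733 (mod 130321)

Hensel: r_{i+1} = r_i − f(r_i)·(f′(r_i))^{-1} mod 19^{i+2}, f′(x) = 2x + 15. Iterate:
  r_0 = 6 (mod 19)
  r_1 = 44 (mod 361)
  r_2 = 4015 (mod 6859)
  r_3 = 17733 (mod 130321)
Final: r = 17733 satisfies f(r) ≡ 0 mod 19^4.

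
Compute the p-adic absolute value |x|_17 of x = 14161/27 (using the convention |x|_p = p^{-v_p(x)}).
|14161/27|_17 = 1/289

Step 1 — compute v_17(x) by factoring powers of 17 out of the numerator and denominator: v_17(14161/27) = 2. Step 2 — apply |x|_p = p^{-v_p(x)} = 17^{-2} = 1/289.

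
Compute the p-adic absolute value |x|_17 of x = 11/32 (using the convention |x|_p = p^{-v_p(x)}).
|11/32|_17 = 1

Step 1 — compute v_17(x) by factoring powers of 17 out of the numerator and denominator: v_17(11/32) = 0. Step 2 — apply |x|_p = p^{-v_p(x)} = 17^{0} = 1.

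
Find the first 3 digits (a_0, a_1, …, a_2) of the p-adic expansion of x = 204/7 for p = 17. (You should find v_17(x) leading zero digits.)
(a_0, …, a_2) = (0, 9, 2)

v_17(204/7) = 1, so a_0 = ... = a_0 = 0. Factor out: x = 17^1 · u with u = 12/7 a unit in ℤ_17. Expand u iteratively via a_{v+i} = u_i mod 17, u_{i+1} = (u_i − a_{v+i})/17:
  u_0 = 12/7;  a_1 = 9;  u_1 = (u_0 − 9)/17 = -3/7
  u_1 = -3/7;  a_2 = 2;  u_2 = (u_1 − 2)/17 = -1/7
Digits: (0, 9, 2).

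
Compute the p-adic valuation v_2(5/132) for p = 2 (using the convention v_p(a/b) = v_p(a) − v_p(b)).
v_2(5/132) = -2

Factor powers of 2 from the numerator and denominator of the reduced fraction: 5 = 2^0 · 5 and 132 = 2^2 · 33. Apply v_p(a/b) = v_p(a) − v_p(b): v_2(5/132) = 0 − 2 = -2.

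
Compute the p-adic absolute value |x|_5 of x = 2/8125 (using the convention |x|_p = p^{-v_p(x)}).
|2/8125|_5 = 625

Step 1 — compute v_5(x) by factoring powers of 5 out of the numerator and denominator: v_5(2/8125) = -4. Step 2 — apply |x|_p = p^{-v_p(x)} = 5^{4} = 625.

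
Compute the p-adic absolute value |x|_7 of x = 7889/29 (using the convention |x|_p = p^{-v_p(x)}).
|7889/29|_7 = 1/343

Step 1 — compute v_7(x) by factoring powers of 7 out of the numerator and denominator: v_7(7889/29) = 3. Step 2 — apply |x|_p = p^{-v_p(x)} = 7^{-3} = 1/343.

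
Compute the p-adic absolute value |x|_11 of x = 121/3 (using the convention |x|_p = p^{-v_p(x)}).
|121/3|_11 = 1/121

Step 1 — compute v_11(x) by factoring powers of 11 out of the numerator and denominator: v_11(121/3) = 2. Step 2 — apply |x|_p = p^{-v_p(x)} = 11^{-2} = 1/121.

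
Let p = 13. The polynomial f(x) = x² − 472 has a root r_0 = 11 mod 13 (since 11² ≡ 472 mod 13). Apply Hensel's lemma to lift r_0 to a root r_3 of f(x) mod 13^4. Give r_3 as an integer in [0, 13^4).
r_3 = 13739 (mod 28561)

Hensel's recurrence: r_{i+1} = r_i − f(r_i)·(f′(r_i))^{-1} mod 13^{i+2}, with f′(x) = 2x. Iterate:
  r_0 = 11 (mod 13)
  r_1 = 50 (mod 169)
  r_2 = 557 (mod 2197)
  r_3 = 13739 (mod 28561)
Final: r_3 = 13739, and one checks f(r_3) ≡ 0 mod 13^4.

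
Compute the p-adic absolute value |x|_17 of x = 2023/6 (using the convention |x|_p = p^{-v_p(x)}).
|2023/6|_17 = 1/289

Step 1 — compute v_17(x) by factoring powers of 17 out of the numerator and denominator: v_17(2023/6) = 2. Step 2 — apply |x|_p = p^{-v_p(x)} = 17^{-2} = 1/289.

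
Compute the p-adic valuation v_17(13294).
v_17(13294) = 2

v_17(n) is the largest exponent k such that 17^k divides n. Factor out: 13294 = 17^2 · 46. (Sign doesn't affect v_p.) So v_17(13294) = 2.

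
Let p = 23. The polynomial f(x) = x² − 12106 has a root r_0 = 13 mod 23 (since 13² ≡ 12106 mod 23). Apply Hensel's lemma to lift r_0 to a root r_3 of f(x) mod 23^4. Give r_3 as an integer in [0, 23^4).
r_3 = 61653 (mod 279841)

Hensel's recurrence: r_{i+1} = r_i − f(r_i)·(f′(r_i))^{-1} mod 23^{i+2}, with f′(x) = 2x. Iterate:
  r_0 = 13 (mod 23)
  r_1 = 289 (mod 529)
  r_2 = 818 (mod 12167)
  r_3 = 61653 (mod 279841)
Final: r_3 = 61653, and one checks f(r_3) ≡ 0 mod 23^4.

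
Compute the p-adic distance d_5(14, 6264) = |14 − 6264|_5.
d_5(14, 6264) = 1/3125

Step 1 — x − y = 14 − 6264 = -6250. Step 2 — v_5(-6250) = 5 (factor: -6250 = −(5^5 · 2); the sign does not affect v_p). Step 3 — |x − y|_5 = 5^{-5} = 1/3125.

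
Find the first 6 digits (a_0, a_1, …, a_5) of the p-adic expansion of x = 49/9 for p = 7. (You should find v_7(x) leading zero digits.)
(a_0, …, a_5) = (0, 0, 4, 1, 6, 3)

v_7(49/9) = 2, so a_0 = ... = a_1 = 0. Factor out: x = 7^2 · u with u = 1/9 a unit in ℤ_7. Expand u iteratively via a_{v+i} = u_i mod 7, u_{i+1} = (u_i − a_{v+i})/7:
  u_0 = 1/9;  a_2 = 4;  u_1 = (u_0 − 4)/7 = -5/9
  u_1 = -5/9;  a_3 = 1;  u_2 = (u_1 − 1)/7 = -2/9
  u_2 = -2/9;  a_4 = 6;  u_3 = (u_2 − 6)/7 = -8/9
  u_3 = -8/9;  a_5 = 3;  u_4 = (u_3 − 3)/7 = -5/9
Digits: (0, 0, 4, 1, 6, 3).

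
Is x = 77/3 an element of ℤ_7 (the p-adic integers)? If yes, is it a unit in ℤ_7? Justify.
x ∈ ℤ_7 but not a unit; v_7(x) = 1 > 0

ℤ_7 = {x ∈ ℚ_7 : v_7(x) ≥ 0} and ℤ_7^× = {x ∈ ℤ_7 : v_7(x) = 0}. Here v_7(77/3) = v_7(num) − v_7(den) = 1; compare against these criteria.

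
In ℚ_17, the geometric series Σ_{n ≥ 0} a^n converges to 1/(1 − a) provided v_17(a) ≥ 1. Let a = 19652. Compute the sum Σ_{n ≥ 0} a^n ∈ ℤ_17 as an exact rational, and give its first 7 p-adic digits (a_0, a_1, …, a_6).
Σ a^n = 1/(1 − a) = -1/19651;  first 7 digits = (1, 0, 0, 4, 0, 0, 16)

v_17(a) = 3 ≥ 1, so the series converges in ℤ_17 to 1/(1 − a) = 1/(1 − 19652) = -1/19651. Expand this rational in ℤ_17: compute digits iteratively via d_i = x_i mod 17, x_{i+1} = (x_i − d_i)/17. The first 7 digits are (1, 0, 0, 4, 0, 0, 16).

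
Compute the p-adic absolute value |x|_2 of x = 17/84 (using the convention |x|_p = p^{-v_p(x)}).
|17/84|_2 = 4

Step 1 — compute v_2(x) by factoring powers of 2 out of the numerator and denominator: v_2(17/84) = -2. Step 2 — apply |x|_p = p^{-v_p(x)} = 2^{2} = 4.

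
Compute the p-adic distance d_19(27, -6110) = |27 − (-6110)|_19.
d_19(27, -6110) = 1/361

Step 1 — x − y = 27 − (-6110) = 6137. Step 2 — v_19(6137) = 2 (factor: 6137 = (19^2 · 17); the sign does not affect v_p). Step 3 — |x − y|_19 = 19^{-2} = 1/361.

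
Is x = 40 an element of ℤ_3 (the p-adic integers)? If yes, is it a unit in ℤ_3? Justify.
x ∈ ℤ_3^× (unit); v_3(x) = 0

ℤ_3 = {x ∈ ℚ_3 : v_3(x) ≥ 0} and ℤ_3^× = {x ∈ ℤ_3 : v_3(x) = 0}. Here v_3(40) = v_3(num) − v_3(den) = 0; compare against these criteria.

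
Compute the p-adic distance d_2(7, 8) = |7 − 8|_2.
d_2(7, 8) = 1

Step 1 — x − y = 7 − 8 = -1. Step 2 — v_2(-1) = 0 (factor: -1 = −(2^0 · 1); the sign does not affect v_p). Step 3 — |x − y|_2 = 2^{0} = 1.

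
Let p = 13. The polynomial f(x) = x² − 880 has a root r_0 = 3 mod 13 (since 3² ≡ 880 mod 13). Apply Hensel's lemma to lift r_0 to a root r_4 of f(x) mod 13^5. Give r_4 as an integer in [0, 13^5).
r_4 = 295194 (mod 371293)

Hensel's recurrence: r_{i+1} = r_i − f(r_i)·(f′(r_i))^{-1} mod 13^{i+2}, with f′(x) = 2x. Iterate:
  r_0 = 3 (mod 13)
  r_1 = 120 (mod 169)
  r_2 = 796 (mod 2197)
  r_3 = 9584 (mod 28561)
  r_4 = 295194 (mod 371293)
Final: r_4 = 295194, and one checks f(r_4) ≡ 0 mod 13^5.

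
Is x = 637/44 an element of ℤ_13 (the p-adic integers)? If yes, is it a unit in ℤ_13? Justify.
x ∈ ℤ_13 but not a unit; v_13(x) = 1 > 0

ℤ_13 = {x ∈ ℚ_13 : v_13(x) ≥ 0} and ℤ_13^× = {x ∈ ℤ_13 : v_13(x) = 0}. Here v_13(637/44) = v_13(num) − v_13(den) = 1; compare against these criteria.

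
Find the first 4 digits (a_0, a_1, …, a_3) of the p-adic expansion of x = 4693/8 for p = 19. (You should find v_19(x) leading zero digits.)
(a_0, …, a_3) = (0, 0, 4, 7)

v_19(4693/8) = 2, so a_0 = ... = a_1 = 0. Factor out: x = 19^2 · u with u = 13/8 a unit in ℤ_19. Expand u iteratively via a_{v+i} = u_i mod 19, u_{i+1} = (u_i − a_{v+i})/19:
  u_0 = 13/8;  a_2 = 4;  u_1 = (u_0 − 4)/19 = -1/8
  u_1 = -1/8;  a_3 = 7;  u_2 = (u_1 − 7)/19 = -3/8
Digits: (0, 0, 4, 7).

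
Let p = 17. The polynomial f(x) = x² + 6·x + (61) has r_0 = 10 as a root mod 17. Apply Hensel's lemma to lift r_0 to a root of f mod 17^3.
r_2 = 4770 (mod 4913)

Hensel: r_{i+1} = r_i − f(r_i)·(f′(r_i))^{-1} mod 17^{i+2}, f′(x) = 2x + 6. Iterate:
  r_0 = 10 (mod 17)
  r_1 = 146 (mod 289)
  r_2 = 4770 (mod 4913)
Final: r = 4770 satisfies f(r) ≡ 0 mod 17^3.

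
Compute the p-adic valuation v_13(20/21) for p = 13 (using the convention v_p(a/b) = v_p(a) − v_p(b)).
v_13(20/21) = 0

Factor powers of 13 from the numerator and denominator of the reduced fraction: 20 = 13^0 · 20 and 21 = 13^0 · 21. Apply v_p(a/b) = v_p(a) − v_p(b): v_13(20/21) = 0 − 0 = 0.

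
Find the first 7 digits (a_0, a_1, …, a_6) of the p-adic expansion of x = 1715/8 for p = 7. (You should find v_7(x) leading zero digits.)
(a_0, …, a_6) = (0, 0, 0, 5, 2, 4, 2)

v_7(1715/8) = 3, so a_0 = ... = a_2 = 0. Factor out: x = 7^3 · u with u = 5/8 a unit in ℤ_7. Expand u iteratively via a_{v+i} = u_i mod 7, u_{i+1} = (u_i − a_{v+i})/7:
  u_0 = 5/8;  a_3 = 5;  u_1 = (u_0 − 5)/7 = -5/8
  u_1 = -5/8;  a_4 = 2;  u_2 = (u_1 − 2)/7 = -3/8
  u_2 = -3/8;  a_5 = 4;  u_3 = (u_2 − 4)/7 = -5/8
  u_3 = -5/8;  a_6 = 2;  u_4 = (u_3 − 2)/7 = -3/8
Digits: (0, 0, 0, 5, 2, 4, 2).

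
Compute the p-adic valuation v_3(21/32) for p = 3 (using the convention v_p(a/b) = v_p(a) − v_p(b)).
v_3(21/32) = 1

Factor powers of 3 from the numerator and denominator of the reduced fraction: 21 = 3^1 · 7 and 32 = 3^0 · 32. Apply v_p(a/b) = v_p(a) − v_p(b): v_3(21/32) = 1 − 0 = 1.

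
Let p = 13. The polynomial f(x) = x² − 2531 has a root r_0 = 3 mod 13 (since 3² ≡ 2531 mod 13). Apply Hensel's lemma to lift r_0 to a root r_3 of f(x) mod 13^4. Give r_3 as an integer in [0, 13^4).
r_3 = 1043 (mod 28561)

Hensel's recurrence: r_{i+1} = r_i − f(r_i)·(f′(r_i))^{-1} mod 13^{i+2}, with f′(x) = 2x. Iterate:
  r_0 = 3 (mod 13)
  r_1 = 29 (mod 169)
  r_2 = 1043 (mod 2197)
  r_3 = 1043 (mod 28561)
Final: r_3 = 1043, and one checks f(r_3) ≡ 0 mod 13^4.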